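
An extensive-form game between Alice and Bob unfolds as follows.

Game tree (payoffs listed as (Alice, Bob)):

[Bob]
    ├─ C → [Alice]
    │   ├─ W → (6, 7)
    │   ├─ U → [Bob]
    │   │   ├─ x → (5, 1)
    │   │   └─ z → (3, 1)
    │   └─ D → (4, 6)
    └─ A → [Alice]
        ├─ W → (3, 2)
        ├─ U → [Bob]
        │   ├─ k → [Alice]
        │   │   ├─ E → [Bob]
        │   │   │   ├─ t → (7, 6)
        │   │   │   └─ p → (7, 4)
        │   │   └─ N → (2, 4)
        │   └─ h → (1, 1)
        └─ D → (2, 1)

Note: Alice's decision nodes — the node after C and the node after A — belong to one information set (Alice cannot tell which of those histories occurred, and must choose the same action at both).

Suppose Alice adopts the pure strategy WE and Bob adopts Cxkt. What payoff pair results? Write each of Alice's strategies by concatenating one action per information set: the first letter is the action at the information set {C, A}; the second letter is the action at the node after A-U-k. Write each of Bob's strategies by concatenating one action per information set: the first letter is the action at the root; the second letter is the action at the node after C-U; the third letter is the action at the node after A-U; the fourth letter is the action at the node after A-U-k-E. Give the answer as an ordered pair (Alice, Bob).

Trace the play path from the root:
  Bob plays C
  Alice plays W at [C]
→ terminal payoff (6, 7).
(Alice's choice at the node after A-U-k is never reached on this path, so it doesn't affect the outcome.)

(6, 7)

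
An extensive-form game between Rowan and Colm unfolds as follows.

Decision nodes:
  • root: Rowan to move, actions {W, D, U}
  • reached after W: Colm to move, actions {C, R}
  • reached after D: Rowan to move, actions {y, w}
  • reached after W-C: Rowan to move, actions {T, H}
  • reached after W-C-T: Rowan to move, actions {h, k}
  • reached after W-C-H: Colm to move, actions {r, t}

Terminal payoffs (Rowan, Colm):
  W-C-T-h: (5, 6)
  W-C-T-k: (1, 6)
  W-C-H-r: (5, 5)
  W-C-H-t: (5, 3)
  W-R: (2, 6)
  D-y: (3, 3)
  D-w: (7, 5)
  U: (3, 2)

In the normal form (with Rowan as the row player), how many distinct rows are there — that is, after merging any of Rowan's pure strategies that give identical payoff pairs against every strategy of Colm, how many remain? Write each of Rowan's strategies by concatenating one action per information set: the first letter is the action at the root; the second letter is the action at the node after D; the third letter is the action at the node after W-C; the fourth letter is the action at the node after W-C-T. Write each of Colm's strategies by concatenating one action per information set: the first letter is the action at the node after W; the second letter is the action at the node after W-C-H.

Rowan has 24 pure strategies: WyTh, WyTk, WyHh, WyHk, WwTh, WwTk, WwHh, WwHk, DyTh, DyTk, DyHh, DyHk, DwTh, DwTk, DwHh, DwHk, UyTh, UyTk, UyHh, UyHk, UwTh, UwTk, UwHh, UwHk. Columns: Cr, Ct, Rr, Rt.
{WyTh, WwTh} → row (5,6) (5,6) (2,6) (2,6)
{WyTk, WwTk} → row (1,6) (1,6) (2,6) (2,6)
{WyHh, WyHk, WwHh, WwHk} → row (5,5) (5,3) (2,6) (2,6)
{DyTh, DyTk, DyHh, DyHk} → row (3,3) (3,3) (3,3) (3,3)
{DwTh, DwTk, DwHh, DwHk} → row (7,5) (7,5) (7,5) (7,5)
{UyTh, UyTk, UyHh, UyHk, UwTh, UwTk, UwHh, UwHk} → row (3,2) (3,2) (3,2) (3,2)
That's 6 distinct rows out of 24 strategies.

6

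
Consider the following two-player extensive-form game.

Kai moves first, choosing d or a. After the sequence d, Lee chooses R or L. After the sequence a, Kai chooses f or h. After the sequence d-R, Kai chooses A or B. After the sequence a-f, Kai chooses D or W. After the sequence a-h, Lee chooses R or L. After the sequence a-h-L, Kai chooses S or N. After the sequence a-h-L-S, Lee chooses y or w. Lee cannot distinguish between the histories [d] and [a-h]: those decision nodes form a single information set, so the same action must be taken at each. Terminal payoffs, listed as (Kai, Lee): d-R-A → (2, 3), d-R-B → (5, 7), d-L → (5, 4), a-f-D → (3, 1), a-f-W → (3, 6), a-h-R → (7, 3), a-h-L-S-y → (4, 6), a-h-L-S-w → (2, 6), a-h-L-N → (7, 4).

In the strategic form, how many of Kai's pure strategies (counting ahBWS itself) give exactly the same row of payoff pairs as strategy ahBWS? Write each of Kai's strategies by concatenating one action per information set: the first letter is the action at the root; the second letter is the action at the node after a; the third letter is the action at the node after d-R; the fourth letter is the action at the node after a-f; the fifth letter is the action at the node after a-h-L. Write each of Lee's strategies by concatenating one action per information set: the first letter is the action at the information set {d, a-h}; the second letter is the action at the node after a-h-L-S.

4

Row for ahBWS (columns Ry, Rw, Ly, Lw): (7,3) (7,3) (4,6) (2,6).
Under ahBWS, Kai's choice at the node after d-R and at the node after a-f can never be reached regardless of what Lee does, so varying those choices leaves every outcome unchanged.
Holding the reachable choices fixed and varying the unreachable ones freely already gives 2 × 2 = 4 equivalent strategies.
No other strategy reproduces this row, so those 4 are the full class: ahADS, ahAWS, ahBDS, ahBWS.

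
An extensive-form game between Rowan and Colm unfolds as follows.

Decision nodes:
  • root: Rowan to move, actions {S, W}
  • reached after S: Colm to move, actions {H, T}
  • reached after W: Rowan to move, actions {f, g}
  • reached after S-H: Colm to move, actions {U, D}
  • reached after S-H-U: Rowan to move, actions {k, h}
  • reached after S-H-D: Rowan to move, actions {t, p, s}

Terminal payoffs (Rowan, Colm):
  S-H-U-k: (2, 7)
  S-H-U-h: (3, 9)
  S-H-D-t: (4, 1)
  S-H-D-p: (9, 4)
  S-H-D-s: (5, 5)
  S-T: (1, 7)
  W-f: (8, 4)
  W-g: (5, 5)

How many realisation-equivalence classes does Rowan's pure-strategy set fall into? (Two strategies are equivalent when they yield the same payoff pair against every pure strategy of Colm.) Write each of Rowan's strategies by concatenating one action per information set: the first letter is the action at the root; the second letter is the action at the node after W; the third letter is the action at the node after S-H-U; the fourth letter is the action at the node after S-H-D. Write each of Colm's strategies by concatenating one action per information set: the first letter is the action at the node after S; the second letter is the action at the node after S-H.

8

Rowan has 24 pure strategies: Sfkt, Sfkp, Sfks, Sfht, Sfhp, Sfhs, Sgkt, Sgkp, Sgks, Sght, Sghp, Sghs, Wfkt, Wfkp, Wfks, Wfht, Wfhp, Wfhs, Wgkt, Wgkp, Wgks, Wght, Wghp, Wghs. Columns: HU, HD, TU, TD.
{Sfkt, Sgkt} → row (2,7) (4,1) (1,7) (1,7)
{Sfkp, Sgkp} → row (2,7) (9,4) (1,7) (1,7)
{Sfks, Sgks} → row (2,7) (5,5) (1,7) (1,7)
{Sfht, Sght} → row (3,9) (4,1) (1,7) (1,7)
{Sfhp, Sghp} → row (3,9) (9,4) (1,7) (1,7)
{Sfhs, Sghs} → row (3,9) (5,5) (1,7) (1,7)
{Wfkt, Wfkp, Wfks, Wfht, Wfhp, Wfhs} → row (8,4) (8,4) (8,4) (8,4)
{Wgkt, Wgkp, Wgks, Wght, Wghp, Wghs} → row (5,5) (5,5) (5,5) (5,5)
That's 8 distinct rows out of 24 strategies.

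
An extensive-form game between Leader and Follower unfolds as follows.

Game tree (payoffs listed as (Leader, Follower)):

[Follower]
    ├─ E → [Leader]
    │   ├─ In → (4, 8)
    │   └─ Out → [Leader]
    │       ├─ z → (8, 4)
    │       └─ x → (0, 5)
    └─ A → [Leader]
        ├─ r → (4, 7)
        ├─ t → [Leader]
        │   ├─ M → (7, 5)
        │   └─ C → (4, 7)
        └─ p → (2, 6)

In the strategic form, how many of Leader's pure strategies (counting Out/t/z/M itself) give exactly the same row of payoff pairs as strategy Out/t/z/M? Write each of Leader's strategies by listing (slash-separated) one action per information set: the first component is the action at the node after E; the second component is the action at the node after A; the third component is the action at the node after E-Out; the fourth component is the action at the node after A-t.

Row for Out/t/z/M (columns E, A): (8,4) (7,5).
Every one of Leader's information sets is on the play path for some reply by Follower when Leader follows Out/t/z/M.
Changing the action at any of them therefore changes at least one column, so only Out/t/z/M itself gives this row.

1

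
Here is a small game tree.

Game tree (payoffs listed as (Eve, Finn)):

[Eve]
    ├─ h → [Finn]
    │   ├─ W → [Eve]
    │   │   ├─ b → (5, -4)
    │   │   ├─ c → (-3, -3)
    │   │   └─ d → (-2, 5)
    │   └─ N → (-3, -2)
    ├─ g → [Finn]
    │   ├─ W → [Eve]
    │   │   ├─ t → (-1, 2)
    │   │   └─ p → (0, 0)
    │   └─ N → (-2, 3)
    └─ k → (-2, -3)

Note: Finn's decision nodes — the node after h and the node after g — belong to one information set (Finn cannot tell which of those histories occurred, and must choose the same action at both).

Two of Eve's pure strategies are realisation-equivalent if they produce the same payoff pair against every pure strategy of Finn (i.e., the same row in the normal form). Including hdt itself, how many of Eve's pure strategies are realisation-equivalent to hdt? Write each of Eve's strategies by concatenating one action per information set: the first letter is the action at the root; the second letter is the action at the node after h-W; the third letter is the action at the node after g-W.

Row for hdt (columns W, N): (-2,5) (-3,-2).
Under hdt, Eve's choice at the node after g-W can never be reached regardless of what Finn does, so varying those choices leaves every outcome unchanged.
Holding the reachable choices fixed and varying the unreachable one freely already gives 2 equivalent strategies.
No other strategy reproduces this row, so those 2 are the full class: hdt, hdp.

2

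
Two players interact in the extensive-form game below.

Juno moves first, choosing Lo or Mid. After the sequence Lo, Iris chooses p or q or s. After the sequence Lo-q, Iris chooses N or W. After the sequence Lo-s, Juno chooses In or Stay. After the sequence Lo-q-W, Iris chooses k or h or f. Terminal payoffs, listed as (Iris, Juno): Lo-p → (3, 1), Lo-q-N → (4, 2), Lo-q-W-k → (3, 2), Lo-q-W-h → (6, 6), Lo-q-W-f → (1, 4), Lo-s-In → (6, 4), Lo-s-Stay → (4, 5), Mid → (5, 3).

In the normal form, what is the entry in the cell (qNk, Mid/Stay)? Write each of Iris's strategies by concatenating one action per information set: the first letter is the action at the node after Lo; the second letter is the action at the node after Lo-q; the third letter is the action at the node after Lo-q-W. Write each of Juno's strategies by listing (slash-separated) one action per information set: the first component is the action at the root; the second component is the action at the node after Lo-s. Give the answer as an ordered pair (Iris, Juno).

Trace the play path from the root:
  Juno plays Mid
→ terminal payoff (5, 3).
(Iris's choice at the node after Lo is never reached on this path, so it doesn't affect the outcome.)

(5, 3)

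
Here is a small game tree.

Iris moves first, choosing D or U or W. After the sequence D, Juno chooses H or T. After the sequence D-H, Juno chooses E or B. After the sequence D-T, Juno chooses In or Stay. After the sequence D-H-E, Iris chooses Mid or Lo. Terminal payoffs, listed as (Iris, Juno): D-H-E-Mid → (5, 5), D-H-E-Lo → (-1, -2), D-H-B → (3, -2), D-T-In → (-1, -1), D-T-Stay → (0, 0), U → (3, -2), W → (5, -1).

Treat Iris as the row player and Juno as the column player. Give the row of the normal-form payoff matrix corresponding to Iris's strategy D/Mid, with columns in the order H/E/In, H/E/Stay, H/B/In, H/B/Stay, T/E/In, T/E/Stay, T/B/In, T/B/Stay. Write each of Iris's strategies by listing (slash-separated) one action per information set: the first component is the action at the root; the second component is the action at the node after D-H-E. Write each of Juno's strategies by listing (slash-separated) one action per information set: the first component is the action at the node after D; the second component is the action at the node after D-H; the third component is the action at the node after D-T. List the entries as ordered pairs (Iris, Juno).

vs H/E/In: Iris plays D → Juno plays H at [D] → Juno plays E at [D-H] → Iris plays Mid at [D-H-E] → (5, 5)
vs H/E/Stay: Iris plays D → Juno plays H at [D] → Juno plays E at [D-H] → Iris plays Mid at [D-H-E] → (5, 5)
vs H/B/In: Iris plays D → Juno plays H at [D] → Juno plays B at [D-H] → (3, -2)
vs H/B/Stay: Iris plays D → Juno plays H at [D] → Juno plays B at [D-H] → (3, -2)
vs T/E/In: Iris plays D → Juno plays T at [D] → Juno plays In at [D-T] → (-1, -1)
vs T/E/Stay: Iris plays D → Juno plays T at [D] → Juno plays Stay at [D-T] → (0, 0)
vs T/B/In: Iris plays D → Juno plays T at [D] → Juno plays In at [D-T] → (-1, -1)
vs T/B/Stay: Iris plays D → Juno plays T at [D] → Juno plays Stay at [D-T] → (0, 0)

(5,5) (5,5) (3,-2) (3,-2) (-1,-1) (0,0) (-1,-1) (0,0)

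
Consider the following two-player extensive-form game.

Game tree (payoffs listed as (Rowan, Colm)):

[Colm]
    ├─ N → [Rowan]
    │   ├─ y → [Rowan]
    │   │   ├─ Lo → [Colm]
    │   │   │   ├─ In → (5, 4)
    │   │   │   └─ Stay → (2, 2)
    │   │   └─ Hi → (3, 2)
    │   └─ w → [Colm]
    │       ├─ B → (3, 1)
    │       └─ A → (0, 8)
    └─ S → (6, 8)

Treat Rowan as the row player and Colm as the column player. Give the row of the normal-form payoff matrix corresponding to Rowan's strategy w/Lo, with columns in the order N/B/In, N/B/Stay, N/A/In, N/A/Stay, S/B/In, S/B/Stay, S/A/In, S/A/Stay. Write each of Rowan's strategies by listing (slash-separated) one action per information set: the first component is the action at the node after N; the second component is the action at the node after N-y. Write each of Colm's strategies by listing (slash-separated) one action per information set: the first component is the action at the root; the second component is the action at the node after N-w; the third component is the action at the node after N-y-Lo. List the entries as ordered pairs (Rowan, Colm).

(3,1) (3,1) (0,8) (0,8) (6,8) (6,8) (6,8) (6,8)

vs N/B/In: Colm plays N → Rowan plays w at [N] → Colm plays B at [N-w] → (3, 1)
vs N/B/Stay: Colm plays N → Rowan plays w at [N] → Colm plays B at [N-w] → (3, 1)
vs N/A/In: Colm plays N → Rowan plays w at [N] → Colm plays A at [N-w] → (0, 8)
vs N/A/Stay: Colm plays N → Rowan plays w at [N] → Colm plays A at [N-w] → (0, 8)
vs S/B/In: Colm plays S → (6, 8)
vs S/B/Stay: Colm plays S → (6, 8)
vs S/A/In: Colm plays S → (6, 8)
vs S/A/Stay: Colm plays S → (6, 8)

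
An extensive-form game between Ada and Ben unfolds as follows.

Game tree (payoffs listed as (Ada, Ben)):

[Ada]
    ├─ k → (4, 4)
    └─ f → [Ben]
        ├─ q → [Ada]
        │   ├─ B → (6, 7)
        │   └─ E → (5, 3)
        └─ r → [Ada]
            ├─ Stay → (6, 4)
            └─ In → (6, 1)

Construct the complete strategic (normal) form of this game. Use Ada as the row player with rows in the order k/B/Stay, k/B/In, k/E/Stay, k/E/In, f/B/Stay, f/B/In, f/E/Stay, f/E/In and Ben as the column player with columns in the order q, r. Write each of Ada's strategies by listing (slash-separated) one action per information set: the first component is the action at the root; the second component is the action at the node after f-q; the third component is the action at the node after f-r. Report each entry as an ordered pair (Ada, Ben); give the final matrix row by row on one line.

k/B/Stay: (4,4) (4,4) | k/B/In: (4,4) (4,4) | k/E/Stay: (4,4) (4,4) | k/E/In: (4,4) (4,4) | f/B/Stay: (6,7) (6,4) | f/B/In: (6,7) (6,1) | f/E/Stay: (5,3) (6,4) | f/E/In: (5,3) (6,1)

                q        r
k/B/Stay    (4,4)    (4,4)
  k/B/In    (4,4)    (4,4)
k/E/Stay    (4,4)    (4,4)
  k/E/In    (4,4)    (4,4)
f/B/Stay    (6,7)    (6,4)
  f/B/In    (6,7)    (6,1)
f/E/Stay    (5,3)    (6,4)
  f/E/In    (5,3)    (6,1)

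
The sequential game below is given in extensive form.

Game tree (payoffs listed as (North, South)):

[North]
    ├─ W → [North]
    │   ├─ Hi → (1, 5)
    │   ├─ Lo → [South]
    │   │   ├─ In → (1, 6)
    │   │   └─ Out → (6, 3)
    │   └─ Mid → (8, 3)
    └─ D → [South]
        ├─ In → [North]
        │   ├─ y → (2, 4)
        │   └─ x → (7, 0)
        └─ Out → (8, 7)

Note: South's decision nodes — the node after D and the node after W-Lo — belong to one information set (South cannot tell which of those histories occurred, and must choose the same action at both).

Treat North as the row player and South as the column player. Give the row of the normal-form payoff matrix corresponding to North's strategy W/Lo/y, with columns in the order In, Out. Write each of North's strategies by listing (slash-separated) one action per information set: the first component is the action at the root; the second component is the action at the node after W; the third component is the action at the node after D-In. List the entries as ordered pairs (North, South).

vs In: North plays W → North plays Lo at [W] → South plays In at [W-Lo] → (1, 6)
vs Out: North plays W → North plays Lo at [W] → South plays Out at [W-Lo] → (6, 3)

(1,6) (6,3)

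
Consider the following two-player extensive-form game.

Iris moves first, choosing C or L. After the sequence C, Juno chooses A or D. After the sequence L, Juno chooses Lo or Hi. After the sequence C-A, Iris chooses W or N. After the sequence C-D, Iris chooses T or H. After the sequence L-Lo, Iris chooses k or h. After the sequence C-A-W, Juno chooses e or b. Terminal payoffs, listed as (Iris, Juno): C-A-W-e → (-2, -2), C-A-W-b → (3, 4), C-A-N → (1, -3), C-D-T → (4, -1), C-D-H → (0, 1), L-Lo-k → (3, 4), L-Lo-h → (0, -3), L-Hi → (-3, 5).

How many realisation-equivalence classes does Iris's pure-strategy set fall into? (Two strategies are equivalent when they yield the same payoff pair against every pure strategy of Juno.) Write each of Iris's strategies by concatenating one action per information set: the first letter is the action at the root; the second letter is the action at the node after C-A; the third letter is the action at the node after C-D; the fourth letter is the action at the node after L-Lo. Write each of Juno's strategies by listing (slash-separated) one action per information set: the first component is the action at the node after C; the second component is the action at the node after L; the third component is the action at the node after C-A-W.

6

Iris has 16 pure strategies: CWTk, CWTh, CWHk, CWHh, CNTk, CNTh, CNHk, CNHh, LWTk, LWTh, LWHk, LWHh, LNTk, LNTh, LNHk, LNHh. Columns: A/Lo/e, A/Lo/b, A/Hi/e, A/Hi/b, D/Lo/e, D/Lo/b, D/Hi/e, D/Hi/b.
{CWTk, CWTh} → row (-2,-2) (3,4) (-2,-2) (3,4) (4,-1) (4,-1) (4,-1) (4,-1)
{CWHk, CWHh} → row (-2,-2) (3,4) (-2,-2) (3,4) (0,1) (0,1) (0,1) (0,1)
{CNTk, CNTh} → row (1,-3) (1,-3) (1,-3) (1,-3) (4,-1) (4,-1) (4,-1) (4,-1)
{CNHk, CNHh} → row (1,-3) (1,-3) (1,-3) (1,-3) (0,1) (0,1) (0,1) (0,1)
{LWTk, LWHk, LNTk, LNHk} → row (3,4) (3,4) (-3,5) (-3,5) (3,4) (3,4) (-3,5) (-3,5)
{LWTh, LWHh, LNTh, LNHh} → row (0,-3) (0,-3) (-3,5) (-3,5) (0,-3) (0,-3) (-3,5) (-3,5)
That's 6 distinct rows out of 16 strategies.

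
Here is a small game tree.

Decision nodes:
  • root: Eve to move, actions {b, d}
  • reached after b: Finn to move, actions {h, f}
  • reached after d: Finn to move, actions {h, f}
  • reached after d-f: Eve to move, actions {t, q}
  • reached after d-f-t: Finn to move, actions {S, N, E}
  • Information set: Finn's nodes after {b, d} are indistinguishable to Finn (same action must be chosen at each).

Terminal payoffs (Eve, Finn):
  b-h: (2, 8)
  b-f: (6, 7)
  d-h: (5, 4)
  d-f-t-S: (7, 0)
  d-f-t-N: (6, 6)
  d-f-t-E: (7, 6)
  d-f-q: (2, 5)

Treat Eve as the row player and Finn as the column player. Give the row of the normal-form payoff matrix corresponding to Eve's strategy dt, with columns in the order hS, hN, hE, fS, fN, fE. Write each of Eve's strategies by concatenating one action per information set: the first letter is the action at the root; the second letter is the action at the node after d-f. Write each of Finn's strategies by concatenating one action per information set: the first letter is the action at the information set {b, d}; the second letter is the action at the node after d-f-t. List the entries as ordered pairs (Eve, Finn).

vs hS: Eve plays d → Finn plays h at [d] → (5, 4)
vs hN: Eve plays d → Finn plays h at [d] → (5, 4)
vs hE: Eve plays d → Finn plays h at [d] → (5, 4)
vs fS: Eve plays d → Finn plays f at [d] → Eve plays t at [d-f] → Finn plays S at [d-f-t] → (7, 0)
vs fN: Eve plays d → Finn plays f at [d] → Eve plays t at [d-f] → Finn plays N at [d-f-t] → (6, 6)
vs fE: Eve plays d → Finn plays f at [d] → Eve plays t at [d-f] → Finn plays E at [d-f-t] → (7, 6)

(5,4) (5,4) (5,4) (7,0) (6,6) (7,6)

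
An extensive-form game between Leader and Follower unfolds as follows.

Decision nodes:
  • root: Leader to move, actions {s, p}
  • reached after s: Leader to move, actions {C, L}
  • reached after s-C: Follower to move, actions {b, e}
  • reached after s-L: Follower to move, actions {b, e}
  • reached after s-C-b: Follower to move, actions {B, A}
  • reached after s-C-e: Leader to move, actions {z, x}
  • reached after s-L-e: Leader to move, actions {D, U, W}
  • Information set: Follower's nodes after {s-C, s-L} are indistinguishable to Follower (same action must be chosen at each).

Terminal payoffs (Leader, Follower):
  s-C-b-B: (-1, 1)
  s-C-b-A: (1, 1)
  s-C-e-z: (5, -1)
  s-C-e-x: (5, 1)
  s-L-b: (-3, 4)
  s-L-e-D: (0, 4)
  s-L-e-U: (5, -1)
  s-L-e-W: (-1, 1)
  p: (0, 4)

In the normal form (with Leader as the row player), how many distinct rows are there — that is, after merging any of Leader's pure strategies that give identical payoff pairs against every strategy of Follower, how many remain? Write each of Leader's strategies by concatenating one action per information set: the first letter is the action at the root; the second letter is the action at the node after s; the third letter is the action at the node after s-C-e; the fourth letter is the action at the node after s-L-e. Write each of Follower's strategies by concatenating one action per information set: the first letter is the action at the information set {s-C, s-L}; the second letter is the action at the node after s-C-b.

Leader has 24 pure strategies: sCzD, sCzU, sCzW, sCxD, sCxU, sCxW, sLzD, sLzU, sLzW, sLxD, sLxU, sLxW, pCzD, pCzU, pCzW, pCxD, pCxU, pCxW, pLzD, pLzU, pLzW, pLxD, pLxU, pLxW. Columns: bB, bA, eB, eA.
{sCzD, sCzU, sCzW} → row (-1,1) (1,1) (5,-1) (5,-1)
{sCxD, sCxU, sCxW} → row (-1,1) (1,1) (5,1) (5,1)
{sLzD, sLxD} → row (-3,4) (-3,4) (0,4) (0,4)
{sLzU, sLxU} → row (-3,4) (-3,4) (5,-1) (5,-1)
{sLzW, sLxW} → row (-3,4) (-3,4) (-1,1) (-1,1)
{pCzD, pCzU, pCzW, pCxD, pCxU, pCxW, pLzD, pLzU, pLzW, pLxD, pLxU, pLxW} → row (0,4) (0,4) (0,4) (0,4)
That's 6 distinct rows out of 24 strategies.

6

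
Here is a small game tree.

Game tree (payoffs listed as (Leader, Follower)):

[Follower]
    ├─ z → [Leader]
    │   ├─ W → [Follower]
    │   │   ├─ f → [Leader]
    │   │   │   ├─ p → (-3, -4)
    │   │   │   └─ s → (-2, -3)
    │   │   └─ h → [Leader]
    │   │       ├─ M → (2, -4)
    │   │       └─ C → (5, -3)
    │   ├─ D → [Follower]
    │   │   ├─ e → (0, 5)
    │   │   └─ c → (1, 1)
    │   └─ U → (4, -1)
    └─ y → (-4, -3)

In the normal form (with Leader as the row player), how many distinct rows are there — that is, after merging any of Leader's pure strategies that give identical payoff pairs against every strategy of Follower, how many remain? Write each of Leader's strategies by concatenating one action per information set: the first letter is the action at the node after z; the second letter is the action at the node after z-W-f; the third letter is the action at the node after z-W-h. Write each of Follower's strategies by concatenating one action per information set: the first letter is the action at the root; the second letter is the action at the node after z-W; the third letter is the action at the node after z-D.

Leader has 12 pure strategies: WpM, WpC, WsM, WsC, DpM, DpC, DsM, DsC, UpM, UpC, UsM, UsC. Columns: zfe, zfc, zhe, zhc, yfe, yfc, yhe, yhc.
{WpM} → row (-3,-4) (-3,-4) (2,-4) (2,-4) (-4,-3) (-4,-3) (-4,-3) (-4,-3)
{WpC} → row (-3,-4) (-3,-4) (5,-3) (5,-3) (-4,-3) (-4,-3) (-4,-3) (-4,-3)
{WsM} → row (-2,-3) (-2,-3) (2,-4) (2,-4) (-4,-3) (-4,-3) (-4,-3) (-4,-3)
{WsC} → row (-2,-3) (-2,-3) (5,-3) (5,-3) (-4,-3) (-4,-3) (-4,-3) (-4,-3)
{DpM, DpC, DsM, DsC} → row (0,5) (1,1) (0,5) (1,1) (-4,-3) (-4,-3) (-4,-3) (-4,-3)
{UpM, UpC, UsM, UsC} → row (4,-1) (4,-1) (4,-1) (4,-1) (-4,-3) (-4,-3) (-4,-3) (-4,-3)
That's 6 distinct rows out of 12 strategies.

6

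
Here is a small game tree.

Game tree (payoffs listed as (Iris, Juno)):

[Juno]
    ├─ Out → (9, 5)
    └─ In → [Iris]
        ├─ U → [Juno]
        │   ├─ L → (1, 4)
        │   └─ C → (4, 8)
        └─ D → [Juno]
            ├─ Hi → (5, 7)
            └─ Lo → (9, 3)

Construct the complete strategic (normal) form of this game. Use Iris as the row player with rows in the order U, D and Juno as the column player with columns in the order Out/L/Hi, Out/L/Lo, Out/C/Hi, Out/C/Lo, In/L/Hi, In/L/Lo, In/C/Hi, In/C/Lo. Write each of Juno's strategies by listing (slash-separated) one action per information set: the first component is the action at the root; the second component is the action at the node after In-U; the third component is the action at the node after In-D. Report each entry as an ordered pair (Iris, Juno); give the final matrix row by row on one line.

Row U: Out/L/Hi→(9,5), Out/L/Lo→(9,5), Out/C/Hi→(9,5), Out/C/Lo→(9,5), In/L/Hi→(1,4), In/L/Lo→(1,4), In/C/Hi→(4,8), In/C/Lo→(4,8)
Row D: Out/L/Hi→(9,5), Out/L/Lo→(9,5), Out/C/Hi→(9,5), Out/C/Lo→(9,5), In/L/Hi→(5,7), In/L/Lo→(9,3), In/C/Hi→(5,7), In/C/Lo→(9,3)

U: (9,5) (9,5) (9,5) (9,5) (1,4) (1,4) (4,8) (4,8) | D: (9,5) (9,5) (9,5) (9,5) (5,7) (9,3) (5,7) (9,3)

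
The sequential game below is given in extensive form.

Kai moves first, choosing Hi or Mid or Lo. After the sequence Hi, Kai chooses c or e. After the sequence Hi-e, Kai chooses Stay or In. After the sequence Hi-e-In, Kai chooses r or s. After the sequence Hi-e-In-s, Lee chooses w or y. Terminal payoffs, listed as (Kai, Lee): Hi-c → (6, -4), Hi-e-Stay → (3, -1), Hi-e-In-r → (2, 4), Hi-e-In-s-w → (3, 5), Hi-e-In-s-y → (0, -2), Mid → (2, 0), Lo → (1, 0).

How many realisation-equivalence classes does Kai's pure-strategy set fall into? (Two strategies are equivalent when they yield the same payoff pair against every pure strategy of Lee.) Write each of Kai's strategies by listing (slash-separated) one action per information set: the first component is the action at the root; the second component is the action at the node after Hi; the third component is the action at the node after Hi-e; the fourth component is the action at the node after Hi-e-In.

6

Kai has 24 pure strategies: Hi/c/Stay/r, Hi/c/Stay/s, Hi/c/In/r, Hi/c/In/s, Hi/e/Stay/r, Hi/e/Stay/s, Hi/e/In/r, Hi/e/In/s, Mid/c/Stay/r, Mid/c/Stay/s, Mid/c/In/r, Mid/c/In/s, Mid/e/Stay/r, Mid/e/Stay/s, Mid/e/In/r, Mid/e/In/s, Lo/c/Stay/r, Lo/c/Stay/s, Lo/c/In/r, Lo/c/In/s, Lo/e/Stay/r, Lo/e/Stay/s, Lo/e/In/r, Lo/e/In/s. Columns: w, y.
{Hi/c/Stay/r, Hi/c/Stay/s, Hi/c/In/r, Hi/c/In/s} → row (6,-4) (6,-4)
{Hi/e/Stay/r, Hi/e/Stay/s} → row (3,-1) (3,-1)
{Hi/e/In/r} → row (2,4) (2,4)
{Hi/e/In/s} → row (3,5) (0,-2)
{Mid/c/Stay/r, Mid/c/Stay/s, Mid/c/In/r, Mid/c/In/s, Mid/e/Stay/r, Mid/e/Stay/s, Mid/e/In/r, Mid/e/In/s} → row (2,0) (2,0)
{Lo/c/Stay/r, Lo/c/Stay/s, Lo/c/In/r, Lo/c/In/s, Lo/e/Stay/r, Lo/e/Stay/s, Lo/e/In/r, Lo/e/In/s} → row (1,0) (1,0)
That's 6 distinct rows out of 24 strategies.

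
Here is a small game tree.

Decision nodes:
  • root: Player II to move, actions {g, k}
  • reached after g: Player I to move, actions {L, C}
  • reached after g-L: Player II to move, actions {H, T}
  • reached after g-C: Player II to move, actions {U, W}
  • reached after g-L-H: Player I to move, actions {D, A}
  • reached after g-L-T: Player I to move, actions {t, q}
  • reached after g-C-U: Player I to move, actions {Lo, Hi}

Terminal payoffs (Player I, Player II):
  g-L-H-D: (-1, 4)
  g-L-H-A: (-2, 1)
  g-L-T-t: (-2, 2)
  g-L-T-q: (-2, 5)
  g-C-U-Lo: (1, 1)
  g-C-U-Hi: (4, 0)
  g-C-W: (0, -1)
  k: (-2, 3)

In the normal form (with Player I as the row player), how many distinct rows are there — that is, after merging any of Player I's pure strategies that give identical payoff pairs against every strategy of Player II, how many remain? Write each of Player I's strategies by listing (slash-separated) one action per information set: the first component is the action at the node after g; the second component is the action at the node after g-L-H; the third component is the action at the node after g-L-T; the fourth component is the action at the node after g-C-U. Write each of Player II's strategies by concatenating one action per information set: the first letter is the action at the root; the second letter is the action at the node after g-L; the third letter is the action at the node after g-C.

Player I has 16 pure strategies: L/D/t/Lo, L/D/t/Hi, L/D/q/Lo, L/D/q/Hi, L/A/t/Lo, L/A/t/Hi, L/A/q/Lo, L/A/q/Hi, C/D/t/Lo, C/D/t/Hi, C/D/q/Lo, C/D/q/Hi, C/A/t/Lo, C/A/t/Hi, C/A/q/Lo, C/A/q/Hi. Columns: gHU, gHW, gTU, gTW, kHU, kHW, kTU, kTW.
{L/D/t/Lo, L/D/t/Hi} → row (-1,4) (-1,4) (-2,2) (-2,2) (-2,3) (-2,3) (-2,3) (-2,3)
{L/D/q/Lo, L/D/q/Hi} → row (-1,4) (-1,4) (-2,5) (-2,5) (-2,3) (-2,3) (-2,3) (-2,3)
{L/A/t/Lo, L/A/t/Hi} → row (-2,1) (-2,1) (-2,2) (-2,2) (-2,3) (-2,3) (-2,3) (-2,3)
{L/A/q/Lo, L/A/q/Hi} → row (-2,1) (-2,1) (-2,5) (-2,5) (-2,3) (-2,3) (-2,3) (-2,3)
{C/D/t/Lo, C/D/q/Lo, C/A/t/Lo, C/A/q/Lo} → row (1,1) (0,-1) (1,1) (0,-1) (-2,3) (-2,3) (-2,3) (-2,3)
{C/D/t/Hi, C/D/q/Hi, C/A/t/Hi, C/A/q/Hi} → row (4,0) (0,-1) (4,0) (0,-1) (-2,3) (-2,3) (-2,3) (-2,3)
That's 6 distinct rows out of 16 strategies.

6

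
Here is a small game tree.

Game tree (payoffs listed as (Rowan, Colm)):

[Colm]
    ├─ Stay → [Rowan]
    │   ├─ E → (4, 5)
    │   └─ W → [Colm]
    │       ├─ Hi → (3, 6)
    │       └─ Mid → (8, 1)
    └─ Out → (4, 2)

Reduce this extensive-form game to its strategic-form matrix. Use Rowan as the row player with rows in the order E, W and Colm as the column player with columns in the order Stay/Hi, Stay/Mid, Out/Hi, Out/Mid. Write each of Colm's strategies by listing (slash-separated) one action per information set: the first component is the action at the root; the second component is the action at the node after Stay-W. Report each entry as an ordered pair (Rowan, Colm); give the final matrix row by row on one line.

E: (4,5) (4,5) (4,2) (4,2) | W: (3,6) (8,1) (4,2) (4,2)

Row E: Stay/Hi→(4,5), Stay/Mid→(4,5), Out/Hi→(4,2), Out/Mid→(4,2)
Row W: Stay/Hi→(3,6), Stay/Mid→(8,1), Out/Hi→(4,2), Out/Mid→(4,2)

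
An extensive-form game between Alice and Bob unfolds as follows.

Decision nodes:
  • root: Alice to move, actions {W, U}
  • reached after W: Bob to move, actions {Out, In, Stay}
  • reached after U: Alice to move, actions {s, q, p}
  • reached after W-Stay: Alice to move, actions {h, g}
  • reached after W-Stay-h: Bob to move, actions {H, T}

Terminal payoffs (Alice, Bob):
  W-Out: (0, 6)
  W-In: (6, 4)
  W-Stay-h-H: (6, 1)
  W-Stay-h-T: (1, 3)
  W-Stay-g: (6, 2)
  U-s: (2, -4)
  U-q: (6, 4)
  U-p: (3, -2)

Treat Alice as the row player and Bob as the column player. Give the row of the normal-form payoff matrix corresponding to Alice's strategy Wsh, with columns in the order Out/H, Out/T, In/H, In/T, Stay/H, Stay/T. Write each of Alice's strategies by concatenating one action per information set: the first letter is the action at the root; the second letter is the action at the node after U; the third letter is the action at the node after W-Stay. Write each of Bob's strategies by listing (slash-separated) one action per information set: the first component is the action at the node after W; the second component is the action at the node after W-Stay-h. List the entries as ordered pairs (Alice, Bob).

(0,6) (0,6) (6,4) (6,4) (6,1) (1,3)

vs Out/H: Alice plays W → Bob plays Out at [W] → (0, 6)
vs Out/T: Alice plays W → Bob plays Out at [W] → (0, 6)
vs In/H: Alice plays W → Bob plays In at [W] → (6, 4)
vs In/T: Alice plays W → Bob plays In at [W] → (6, 4)
vs Stay/H: Alice plays W → Bob plays Stay at [W] → Alice plays h at [W-Stay] → Bob plays H at [W-Stay-h] → (6, 1)
vs Stay/T: Alice plays W → Bob plays Stay at [W] → Alice plays h at [W-Stay] → Bob plays T at [W-Stay-h] → (1, 3)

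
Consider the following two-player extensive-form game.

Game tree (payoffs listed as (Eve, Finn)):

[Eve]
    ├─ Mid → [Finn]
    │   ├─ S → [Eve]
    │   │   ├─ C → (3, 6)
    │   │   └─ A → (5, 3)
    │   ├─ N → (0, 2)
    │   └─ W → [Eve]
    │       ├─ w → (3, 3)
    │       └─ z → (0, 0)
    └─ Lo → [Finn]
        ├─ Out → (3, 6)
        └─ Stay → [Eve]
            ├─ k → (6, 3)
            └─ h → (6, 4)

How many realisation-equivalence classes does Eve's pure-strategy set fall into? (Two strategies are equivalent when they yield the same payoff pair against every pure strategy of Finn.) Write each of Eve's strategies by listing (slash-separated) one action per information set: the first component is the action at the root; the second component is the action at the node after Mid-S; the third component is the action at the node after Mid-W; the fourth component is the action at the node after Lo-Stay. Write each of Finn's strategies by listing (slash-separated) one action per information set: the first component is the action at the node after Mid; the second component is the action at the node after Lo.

Eve has 16 pure strategies: Mid/C/w/k, Mid/C/w/h, Mid/C/z/k, Mid/C/z/h, Mid/A/w/k, Mid/A/w/h, Mid/A/z/k, Mid/A/z/h, Lo/C/w/k, Lo/C/w/h, Lo/C/z/k, Lo/C/z/h, Lo/A/w/k, Lo/A/w/h, Lo/A/z/k, Lo/A/z/h. Columns: S/Out, S/Stay, N/Out, N/Stay, W/Out, W/Stay.
{Mid/C/w/k, Mid/C/w/h} → row (3,6) (3,6) (0,2) (0,2) (3,3) (3,3)
{Mid/C/z/k, Mid/C/z/h} → row (3,6) (3,6) (0,2) (0,2) (0,0) (0,0)
{Mid/A/w/k, Mid/A/w/h} → row (5,3) (5,3) (0,2) (0,2) (3,3) (3,3)
{Mid/A/z/k, Mid/A/z/h} → row (5,3) (5,3) (0,2) (0,2) (0,0) (0,0)
{Lo/C/w/k, Lo/C/z/k, Lo/A/w/k, Lo/A/z/k} → row (3,6) (6,3) (3,6) (6,3) (3,6) (6,3)
{Lo/C/w/h, Lo/C/z/h, Lo/A/w/h, Lo/A/z/h} → row (3,6) (6,4) (3,6) (6,4) (3,6) (6,4)
That's 6 distinct rows out of 16 strategies.

6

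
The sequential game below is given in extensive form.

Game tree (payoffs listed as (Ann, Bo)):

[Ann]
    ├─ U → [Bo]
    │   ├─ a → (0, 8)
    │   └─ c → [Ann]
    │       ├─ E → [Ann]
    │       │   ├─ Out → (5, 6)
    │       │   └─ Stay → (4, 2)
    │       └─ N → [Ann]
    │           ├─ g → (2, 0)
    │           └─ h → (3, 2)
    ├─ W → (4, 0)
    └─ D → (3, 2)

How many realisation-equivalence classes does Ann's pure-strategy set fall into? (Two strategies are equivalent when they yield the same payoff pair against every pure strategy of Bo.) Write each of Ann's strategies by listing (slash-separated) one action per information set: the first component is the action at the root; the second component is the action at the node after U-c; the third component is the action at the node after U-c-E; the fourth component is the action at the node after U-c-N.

Ann has 24 pure strategies: U/E/Out/g, U/E/Out/h, U/E/Stay/g, U/E/Stay/h, U/N/Out/g, U/N/Out/h, U/N/Stay/g, U/N/Stay/h, W/E/Out/g, W/E/Out/h, W/E/Stay/g, W/E/Stay/h, W/N/Out/g, W/N/Out/h, W/N/Stay/g, W/N/Stay/h, D/E/Out/g, D/E/Out/h, D/E/Stay/g, D/E/Stay/h, D/N/Out/g, D/N/Out/h, D/N/Stay/g, D/N/Stay/h. Columns: a, c.
{U/E/Out/g, U/E/Out/h} → row (0,8) (5,6)
{U/E/Stay/g, U/E/Stay/h} → row (0,8) (4,2)
{U/N/Out/g, U/N/Stay/g} → row (0,8) (2,0)
{U/N/Out/h, U/N/Stay/h} → row (0,8) (3,2)
{W/E/Out/g, W/E/Out/h, W/E/Stay/g, W/E/Stay/h, W/N/Out/g, W/N/Out/h, W/N/Stay/g, W/N/Stay/h} → row (4,0) (4,0)
{D/E/Out/g, D/E/Out/h, D/E/Stay/g, D/E/Stay/h, D/N/Out/g, D/N/Out/h, D/N/Stay/g, D/N/Stay/h} → row (3,2) (3,2)
That's 6 distinct rows out of 24 strategies.

6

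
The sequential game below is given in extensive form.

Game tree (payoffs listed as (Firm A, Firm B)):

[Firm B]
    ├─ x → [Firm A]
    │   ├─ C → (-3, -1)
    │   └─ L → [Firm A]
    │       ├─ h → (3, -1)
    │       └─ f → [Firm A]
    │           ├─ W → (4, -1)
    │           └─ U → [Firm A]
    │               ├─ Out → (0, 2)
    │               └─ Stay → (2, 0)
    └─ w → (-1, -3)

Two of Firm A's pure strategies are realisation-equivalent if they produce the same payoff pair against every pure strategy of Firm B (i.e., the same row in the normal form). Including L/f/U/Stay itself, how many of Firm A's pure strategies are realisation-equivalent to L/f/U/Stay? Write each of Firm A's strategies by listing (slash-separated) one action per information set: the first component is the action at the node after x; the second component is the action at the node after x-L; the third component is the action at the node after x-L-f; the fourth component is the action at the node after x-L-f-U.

Row for L/f/U/Stay (columns x, w): (2,0) (-1,-3).
Every one of Firm A's information sets is on the play path for some reply by Firm B when Firm A follows L/f/U/Stay.
Changing the action at any of them therefore changes at least one column, so only L/f/U/Stay itself gives this row.

1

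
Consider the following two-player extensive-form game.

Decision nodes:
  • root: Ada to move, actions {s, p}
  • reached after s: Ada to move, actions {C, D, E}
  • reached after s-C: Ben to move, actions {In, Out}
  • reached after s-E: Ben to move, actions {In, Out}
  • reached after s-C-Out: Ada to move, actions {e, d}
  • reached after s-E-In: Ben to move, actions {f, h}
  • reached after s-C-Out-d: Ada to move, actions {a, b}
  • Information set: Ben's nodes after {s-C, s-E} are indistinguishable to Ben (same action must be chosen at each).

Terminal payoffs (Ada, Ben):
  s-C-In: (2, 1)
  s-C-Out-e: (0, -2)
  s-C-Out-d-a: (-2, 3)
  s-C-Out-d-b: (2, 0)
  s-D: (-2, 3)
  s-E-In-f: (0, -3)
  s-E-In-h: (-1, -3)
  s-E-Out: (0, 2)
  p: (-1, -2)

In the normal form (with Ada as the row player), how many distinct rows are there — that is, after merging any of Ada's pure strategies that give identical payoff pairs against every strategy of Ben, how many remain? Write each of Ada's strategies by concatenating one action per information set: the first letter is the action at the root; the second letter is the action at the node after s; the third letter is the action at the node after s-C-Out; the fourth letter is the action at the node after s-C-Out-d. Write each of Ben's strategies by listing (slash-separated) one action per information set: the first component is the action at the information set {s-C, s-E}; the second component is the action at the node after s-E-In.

Ada has 24 pure strategies: sCea, sCeb, sCda, sCdb, sDea, sDeb, sDda, sDdb, sEea, sEeb, sEda, sEdb, pCea, pCeb, pCda, pCdb, pDea, pDeb, pDda, pDdb, pEea, pEeb, pEda, pEdb. Columns: In/f, In/h, Out/f, Out/h.
{sCea, sCeb} → row (2,1) (2,1) (0,-2) (0,-2)
{sCda} → row (2,1) (2,1) (-2,3) (-2,3)
{sCdb} → row (2,1) (2,1) (2,0) (2,0)
{sDea, sDeb, sDda, sDdb} → row (-2,3) (-2,3) (-2,3) (-2,3)
{sEea, sEeb, sEda, sEdb} → row (0,-3) (-1,-3) (0,2) (0,2)
{pCea, pCeb, pCda, pCdb, pDea, pDeb, pDda, pDdb, pEea, pEeb, pEda, pEdb} → row (-1,-2) (-1,-2) (-1,-2) (-1,-2)
That's 6 distinct rows out of 24 strategies.

6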